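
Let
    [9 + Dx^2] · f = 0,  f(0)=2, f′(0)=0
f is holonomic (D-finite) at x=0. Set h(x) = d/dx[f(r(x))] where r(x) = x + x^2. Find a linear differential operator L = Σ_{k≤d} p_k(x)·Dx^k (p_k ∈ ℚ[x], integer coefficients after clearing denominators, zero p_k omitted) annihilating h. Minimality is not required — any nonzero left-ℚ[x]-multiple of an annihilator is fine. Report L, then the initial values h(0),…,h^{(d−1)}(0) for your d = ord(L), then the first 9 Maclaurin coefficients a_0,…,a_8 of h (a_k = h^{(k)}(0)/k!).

f: a_k = 2, 0, -9, 0, 27/4, 0, -81/40, 0, 729/2240, …
Change of var in L_f (x↦r) gives L₀.
h₀' ⇒ L via d/dx closure of L₀.
L = (21 + 72·x + 216·x^2 + 288·x^3 + 144·x^4) + (-6 - 12·x)·Dx + (1 + 4·x + 4·x^2)·Dx^2  (order 2).
h: a_k = 0, -18, -54, -9, 135, 4617/20, 2079/20, -52191/280, -95499/280, …
ICs: h(0) = 0, h′(0) = -18.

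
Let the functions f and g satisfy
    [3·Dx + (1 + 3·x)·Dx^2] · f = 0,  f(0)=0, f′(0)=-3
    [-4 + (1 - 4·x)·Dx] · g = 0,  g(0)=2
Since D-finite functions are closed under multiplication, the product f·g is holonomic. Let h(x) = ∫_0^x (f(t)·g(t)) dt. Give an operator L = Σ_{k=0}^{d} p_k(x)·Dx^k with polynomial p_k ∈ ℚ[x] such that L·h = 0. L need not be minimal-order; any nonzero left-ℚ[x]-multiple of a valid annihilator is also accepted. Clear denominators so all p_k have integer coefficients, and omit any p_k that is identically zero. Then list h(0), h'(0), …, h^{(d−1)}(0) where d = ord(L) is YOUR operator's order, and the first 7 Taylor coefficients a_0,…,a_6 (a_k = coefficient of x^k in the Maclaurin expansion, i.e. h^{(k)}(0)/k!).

L = 12·Dx + (5 + 36·x)·Dx^2 + (-1 + x + 12·x^2)·Dx^3  (order 3).
h: a_k = 0, 0, -3, -5, -39/2, -543/10, -986/5, …
ICs: h(0) = 0, h′(0) = 0, h′′(0) = -6.

f: a_k = 0, -3, 9/2, -9, 81/4, -243/5, 243/2, …
g: a_k = 2, 8, 32, 128, 512, 2048, 8192, …
L₀ := L_f ⊗_s L_g (sym. prod.), ord ≤ 2.
∫: right-multiply L₀ by Dx.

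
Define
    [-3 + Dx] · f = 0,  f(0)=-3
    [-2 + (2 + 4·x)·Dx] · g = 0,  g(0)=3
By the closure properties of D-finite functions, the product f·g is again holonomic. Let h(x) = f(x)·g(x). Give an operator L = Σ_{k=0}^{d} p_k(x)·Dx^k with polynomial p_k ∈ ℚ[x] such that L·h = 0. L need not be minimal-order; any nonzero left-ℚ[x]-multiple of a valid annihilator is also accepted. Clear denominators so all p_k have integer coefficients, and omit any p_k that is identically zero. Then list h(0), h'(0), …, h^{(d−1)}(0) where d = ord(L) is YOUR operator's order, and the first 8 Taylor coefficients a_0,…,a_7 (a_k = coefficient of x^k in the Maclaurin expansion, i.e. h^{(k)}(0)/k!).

L = (-4 - 6·x) + (1 + 2·x)·Dx  (order 1).
h: a_k = -9, -36, -63, -72, -117/2, -198/5, -189/10, -432/35, …
ICs: h(0) = -9.

f: a_k = -3, -9, -27/2, -27/2, -81/8, -243/40, -243/80, -729/560, …
g: a_k = 3, 3, -3/2, 3/2, -15/8, 21/8, -63/16, 99/16, …
Product ⇒ symmetric product L₀, ord ≤ 1.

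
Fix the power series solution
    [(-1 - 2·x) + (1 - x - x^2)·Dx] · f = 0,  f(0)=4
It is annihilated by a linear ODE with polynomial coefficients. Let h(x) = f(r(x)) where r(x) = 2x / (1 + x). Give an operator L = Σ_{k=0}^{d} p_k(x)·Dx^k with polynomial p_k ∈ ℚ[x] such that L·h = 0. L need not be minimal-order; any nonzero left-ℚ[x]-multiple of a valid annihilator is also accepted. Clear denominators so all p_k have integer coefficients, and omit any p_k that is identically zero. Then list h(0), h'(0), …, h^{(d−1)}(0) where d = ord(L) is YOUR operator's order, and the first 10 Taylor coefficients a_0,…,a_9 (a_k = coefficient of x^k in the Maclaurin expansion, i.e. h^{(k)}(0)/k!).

f: a_k = 4, 4, 8, 12, 20, 32, 52, 84, 136, 220, …
Substitute x→r, Dx→(1/r')Dx; clear ⇒ L₀.
L = (2 + 10·x) + (-1 - x + 5·x^2 + 5·x^3)·Dx  (order 1).
h: a_k = 4, 8, 24, 40, 120, 200, 600, 1000, 3000, 5000, …
ICs: h(0) = 4.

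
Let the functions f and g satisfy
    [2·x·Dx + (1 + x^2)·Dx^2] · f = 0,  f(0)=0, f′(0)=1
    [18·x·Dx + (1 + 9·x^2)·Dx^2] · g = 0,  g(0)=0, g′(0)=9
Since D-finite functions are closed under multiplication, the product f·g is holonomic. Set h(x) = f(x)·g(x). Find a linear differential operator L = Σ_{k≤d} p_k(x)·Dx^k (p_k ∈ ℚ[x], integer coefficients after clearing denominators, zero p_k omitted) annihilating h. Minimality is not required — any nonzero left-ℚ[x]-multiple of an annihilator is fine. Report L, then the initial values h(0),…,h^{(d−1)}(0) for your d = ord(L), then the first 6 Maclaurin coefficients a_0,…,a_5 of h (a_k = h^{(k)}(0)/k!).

L = (-216·x - 3600·x^3 - 5184·x^5 + 6480·x^7 + 17496·x^9)·Dx + (-40 - 1452·x^2 - 6480·x^4 - 4536·x^6 + 22680·x^8 + 26244·x^10)·Dx^2 + (-80·x - 980·x^3 - 2160·x^5 + 2952·x^7 + 12960·x^9 + 8748·x^11)·Dx^3 + (-1 - 20·x^2 - 109·x^4 + 981·x^8 + 1620·x^10 + 729·x^12)·Dx^4  (order 4).
h: a_k = 0, 0, 9, 0, -30, 0, …
ICs: h(0) = 0, h′(0) = 0, h′′(0) = 18, h′′′(0) = 0.

f: a_k = 0, 1, 0, -1/3, 0, 1/5, …
g: a_k = 0, 9, 0, -27, 0, 729/5, …
h₀=f·g: eliminate ⇒ L₀, order ≤ 2·2.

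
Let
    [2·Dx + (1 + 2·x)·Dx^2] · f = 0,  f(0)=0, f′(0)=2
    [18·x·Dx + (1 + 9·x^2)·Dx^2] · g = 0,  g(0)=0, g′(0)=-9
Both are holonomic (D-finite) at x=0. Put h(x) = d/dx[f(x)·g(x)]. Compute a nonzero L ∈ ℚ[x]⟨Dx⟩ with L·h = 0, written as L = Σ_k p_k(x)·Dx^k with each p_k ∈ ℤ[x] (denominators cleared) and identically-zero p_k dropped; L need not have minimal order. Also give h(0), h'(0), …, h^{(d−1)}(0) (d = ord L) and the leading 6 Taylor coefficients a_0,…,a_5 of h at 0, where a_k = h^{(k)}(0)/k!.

f: a_k = 0, 2, -2, 8/3, -4, 32/5, …
g: a_k = 0, -9, 0, 27, 0, -729/5, …
h₀=f·g: eliminate ⇒ L₀, order ≤ 2·2.
h₀' ⇒ L via d/dx closure of L₀.
L = (792 + 3024·x + 22680·x^2 + 102384·x^3 + 174960·x^4 + 151632·x^5 + 104976·x^7) + (332 + 4752·x + 28908·x^2 + 127008·x^3 + 351216·x^4 + 542376·x^5 + 408240·x^6 + 157464·x^7 + 367416·x^8)·Dx + (44 + 916·x + 6696·x^2 + 27252·x^3 + 85860·x^4 + 193428·x^5 + 279936·x^6 + 224532·x^7 + 157464·x^8 + 209952·x^9)·Dx^2 + (10 + 76·x + 418·x^2 + 1728·x^3 + 5391·x^4 + 12960·x^5 + 24948·x^6 + 34992·x^7 + 29889·x^8 + 26244·x^9 + 26244·x^10)·Dx^3  (order 3).
h: a_k = 0, -36, 54, 120, -90, -8316/5, …
ICs: h(0) = 0, h′(0) = -36, h′′(0) = 108.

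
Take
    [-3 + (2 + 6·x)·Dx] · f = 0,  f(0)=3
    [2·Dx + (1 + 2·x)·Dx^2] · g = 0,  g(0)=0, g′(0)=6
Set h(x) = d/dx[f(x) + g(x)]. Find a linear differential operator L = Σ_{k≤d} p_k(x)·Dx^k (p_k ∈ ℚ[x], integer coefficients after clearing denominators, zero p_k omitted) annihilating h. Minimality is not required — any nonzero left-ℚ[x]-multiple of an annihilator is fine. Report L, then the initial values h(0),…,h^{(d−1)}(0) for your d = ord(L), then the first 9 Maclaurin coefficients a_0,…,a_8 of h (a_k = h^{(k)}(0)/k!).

f: a_k = 3, 9/2, -27/8, 81/16, -1215/128, 5103/256, -45927/1024, 216513/2048, -8444007/32768, …
g: a_k = 0, 6, -6, 8, -12, 96/5, -32, 384/7, -96, …
f+g: L₀ = lclm(L_f,L_g), ord ≤ 1+2.
h=h₀': d/dx-closure on L₀ ⇒ L.
L = (-6 + 36·x) + (5 + 84·x + 180·x^2)·Dx + (2 + 22·x + 72·x^2 + 72·x^3)·Dx^2  (order 2).
h: a_k = 21/2, -75/4, 627/16, -2751/32, 50091/256, -236085/512, 2302023/2048, -11589735/4096, 480643611/65536, …
ICs: h(0) = 21/2, h′(0) = -75/4.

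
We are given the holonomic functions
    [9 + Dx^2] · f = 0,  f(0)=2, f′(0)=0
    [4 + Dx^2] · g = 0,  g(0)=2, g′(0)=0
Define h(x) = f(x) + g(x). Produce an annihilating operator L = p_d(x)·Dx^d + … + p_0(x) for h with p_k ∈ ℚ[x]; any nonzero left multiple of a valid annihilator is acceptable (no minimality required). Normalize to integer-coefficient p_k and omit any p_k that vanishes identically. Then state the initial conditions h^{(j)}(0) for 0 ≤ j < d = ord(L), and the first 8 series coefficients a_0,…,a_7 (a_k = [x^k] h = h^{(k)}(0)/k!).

f: a_k = 2, 0, -9, 0, 27/4, 0, -81/40, 0, …
g: a_k = 2, 0, -4, 0, 4/3, 0, -8/45, 0, …
f+g: L₀ = lclm(L_f,L_g), ord ≤ 2+2.
L = 36 + 13·Dx^2 + Dx^4  (order 4).
h: a_k = 4, 0, -13, 0, 97/12, 0, -793/360, 0, …
ICs: h(0) = 4, h′(0) = 0, h′′(0) = -26, h′′′(0) = 0.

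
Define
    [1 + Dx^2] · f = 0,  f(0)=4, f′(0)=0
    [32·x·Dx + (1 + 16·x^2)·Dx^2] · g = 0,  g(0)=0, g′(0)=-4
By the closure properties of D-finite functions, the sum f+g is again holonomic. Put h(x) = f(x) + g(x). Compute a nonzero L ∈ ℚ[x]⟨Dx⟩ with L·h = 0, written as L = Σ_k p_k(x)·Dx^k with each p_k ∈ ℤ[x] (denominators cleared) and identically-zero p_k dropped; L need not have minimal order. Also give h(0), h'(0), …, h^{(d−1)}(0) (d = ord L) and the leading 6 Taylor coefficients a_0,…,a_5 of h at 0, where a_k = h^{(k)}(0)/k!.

L = (-6112·x + 99328·x^3 + 8192·x^5)·Dx + (-31 + 1072·x^2 + 25344·x^4 + 4096·x^6)·Dx^2 + (-6112·x + 99328·x^3 + 8192·x^5)·Dx^3 + (-31 + 1072·x^2 + 25344·x^4 + 4096·x^6)·Dx^4  (order 4).
h: a_k = 4, -4, -2, 64/3, 1/6, -1024/5, …
ICs: h(0) = 4, h′(0) = -4, h′′(0) = -4, h′′′(0) = 128.

f: a_k = 4, 0, -2, 0, 1/6, 0, …
g: a_k = 0, -4, 0, 64/3, 0, -1024/5, …
f+g: L₀ = lclm(L_f,L_g), ord ≤ 2+2.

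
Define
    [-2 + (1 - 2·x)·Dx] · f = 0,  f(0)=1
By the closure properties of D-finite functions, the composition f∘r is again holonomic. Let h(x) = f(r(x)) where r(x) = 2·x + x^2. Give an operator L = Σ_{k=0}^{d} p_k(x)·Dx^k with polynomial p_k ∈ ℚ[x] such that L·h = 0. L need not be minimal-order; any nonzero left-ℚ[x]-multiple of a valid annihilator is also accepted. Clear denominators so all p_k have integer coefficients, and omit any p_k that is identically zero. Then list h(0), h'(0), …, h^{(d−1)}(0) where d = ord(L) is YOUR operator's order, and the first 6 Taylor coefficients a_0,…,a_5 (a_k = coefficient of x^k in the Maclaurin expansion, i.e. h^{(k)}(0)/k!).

L = (4 + 4·x) + (-1 + 4·x + 2·x^2)·Dx  (order 1).
h: a_k = 1, 4, 18, 80, 356, 1584, …
ICs: h(0) = 1.

f: a_k = 1, 2, 4, 8, 16, 32, …
L₀ from L_f via x↦r, Dx↦r'^{-1}Dx.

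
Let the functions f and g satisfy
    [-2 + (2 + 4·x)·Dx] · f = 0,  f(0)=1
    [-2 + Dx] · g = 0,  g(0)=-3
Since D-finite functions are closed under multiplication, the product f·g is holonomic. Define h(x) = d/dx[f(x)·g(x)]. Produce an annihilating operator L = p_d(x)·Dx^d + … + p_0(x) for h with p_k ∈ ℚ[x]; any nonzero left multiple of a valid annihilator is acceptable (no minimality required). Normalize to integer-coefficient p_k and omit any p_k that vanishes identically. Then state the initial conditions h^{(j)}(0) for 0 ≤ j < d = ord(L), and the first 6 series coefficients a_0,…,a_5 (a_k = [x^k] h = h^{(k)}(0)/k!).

L = (7 + 24·x + 16·x^2) + (-3 - 10·x - 8·x^2)·Dx  (order 1).
h: a_k = -9, -21, -51/2, -33/2, -107/8, 89/40, …
ICs: h(0) = -9.

f: a_k = 1, 1, -1/2, 1/2, -5/8, 7/8, …
g: a_k = -3, -6, -6, -4, -2, -4/5, …
Product ⇒ symmetric product L₀, ord ≤ 1.
h₀' ⇒ L via d/dx closure of L₀.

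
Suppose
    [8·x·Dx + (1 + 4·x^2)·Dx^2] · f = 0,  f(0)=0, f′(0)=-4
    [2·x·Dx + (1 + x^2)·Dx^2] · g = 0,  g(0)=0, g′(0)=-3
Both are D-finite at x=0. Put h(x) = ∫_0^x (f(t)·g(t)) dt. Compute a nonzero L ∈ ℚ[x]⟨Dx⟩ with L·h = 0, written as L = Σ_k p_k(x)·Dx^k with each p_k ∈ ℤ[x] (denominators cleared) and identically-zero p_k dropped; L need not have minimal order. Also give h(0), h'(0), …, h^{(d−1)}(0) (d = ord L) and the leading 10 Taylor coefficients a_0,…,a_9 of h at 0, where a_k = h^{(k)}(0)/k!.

f: a_k = 0, -4, 0, 16/3, 0, -64/5, 0, 256/7, 0, -1024/9, …
g: a_k = 0, -3, 0, 1, 0, -3/5, 0, 3/7, 0, -1/3, …
L₀ := L_f ⊗_s L_g (sym. prod.), ord ≤ 4.
Integrate: L := L₀·Dx.
L = (-96·x - 800·x^3 - 1024·x^5 + 640·x^7 + 1536·x^9)·Dx^2 + (-20 - 412·x^2 - 1440·x^4 - 896·x^6 + 2240·x^8 + 2304·x^10)·Dx^3 + (-40·x - 280·x^3 - 480·x^5 + 272·x^7 + 1280·x^9 + 768·x^11)·Dx^4 + (-1 - 10·x^2 - 29·x^4 + 116·x^8 + 160·x^10 + 64·x^12)·Dx^5  (order 5).
h: a_k = 0, 0, 0, 4, 0, -4, 0, 692/105, 0, -892/63, …
ICs: h(0) = 0, h′(0) = 0, h′′(0) = 0, h′′′(0) = 24, h′′′′(0) = 0.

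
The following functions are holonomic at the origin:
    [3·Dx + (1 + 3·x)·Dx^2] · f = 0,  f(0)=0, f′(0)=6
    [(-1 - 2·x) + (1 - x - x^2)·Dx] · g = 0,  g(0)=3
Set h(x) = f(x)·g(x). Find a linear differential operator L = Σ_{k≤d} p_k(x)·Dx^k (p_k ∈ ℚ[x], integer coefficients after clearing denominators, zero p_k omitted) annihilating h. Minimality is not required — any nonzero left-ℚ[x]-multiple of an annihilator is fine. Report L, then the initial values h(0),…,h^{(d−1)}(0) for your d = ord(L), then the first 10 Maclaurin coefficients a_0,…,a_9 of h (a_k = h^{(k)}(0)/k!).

f: a_k = 0, 6, -9, 18, -81/2, 486/5, -243, 4374/7, -6561/4, 4374, …
g: a_k = 3, 3, 6, 9, 15, 24, 39, 63, 102, 165, …
Sym-product of L_f,L_g gives L₀ (≤ ord 2).
L = (5 + 12·x) + (-1 + 13·x + 15·x^2)·Dx + (-1 - 2·x + 4·x^2 + 3·x^3)·Dx^2  (order 2).
h: a_k = 0, 18, -9, 63, -135/2, 2871/10, -2547/5, 115659/70, -528903/140, 307899/28, …
ICs: h(0) = 0, h′(0) = 18.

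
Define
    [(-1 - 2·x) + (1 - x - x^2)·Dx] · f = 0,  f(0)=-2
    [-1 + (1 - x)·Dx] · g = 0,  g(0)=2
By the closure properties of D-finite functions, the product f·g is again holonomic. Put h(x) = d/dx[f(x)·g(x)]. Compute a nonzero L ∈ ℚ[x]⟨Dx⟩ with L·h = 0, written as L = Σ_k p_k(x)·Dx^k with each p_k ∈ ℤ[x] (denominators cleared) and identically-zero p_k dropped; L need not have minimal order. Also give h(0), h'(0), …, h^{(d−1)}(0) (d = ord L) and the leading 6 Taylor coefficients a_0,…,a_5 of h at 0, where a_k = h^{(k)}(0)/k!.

L = (8 - 6·x - 12·x^2 + 12·x^4) + (-2 + 4·x + 3·x^2 - 8·x^3 + 3·x^5)·Dx  (order 1).
h: a_k = -8, -32, -84, -192, -400, -792, …
ICs: h(0) = -8.

f: a_k = -2, -2, -4, -6, -10, -16, …
g: a_k = 2, 2, 2, 2, 2, 2, …
Product ⇒ symmetric product L₀, ord ≤ 1.
h₀' ⇒ L via d/dx closure of L₀.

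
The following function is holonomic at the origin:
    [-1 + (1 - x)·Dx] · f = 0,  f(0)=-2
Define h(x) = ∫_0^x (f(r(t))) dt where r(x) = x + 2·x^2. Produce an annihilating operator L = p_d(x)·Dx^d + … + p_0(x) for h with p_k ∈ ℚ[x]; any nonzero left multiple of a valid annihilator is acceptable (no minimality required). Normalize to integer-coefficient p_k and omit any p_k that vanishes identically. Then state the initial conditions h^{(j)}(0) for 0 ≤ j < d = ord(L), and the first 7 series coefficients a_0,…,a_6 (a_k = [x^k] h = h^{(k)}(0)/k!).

L = (1 + 4·x)·Dx + (-1 + x + 2·x^2)·Dx^2  (order 2).
h: a_k = 0, -2, -1, -2, -5/2, -22/5, -7, …
ICs: h(0) = 0, h′(0) = -2.

f: a_k = -2, -2, -2, -2, -2, -2, -2, …
Substitute x→r, Dx→(1/r')Dx; clear ⇒ L₀.
Integrate: L := L₀·Dx.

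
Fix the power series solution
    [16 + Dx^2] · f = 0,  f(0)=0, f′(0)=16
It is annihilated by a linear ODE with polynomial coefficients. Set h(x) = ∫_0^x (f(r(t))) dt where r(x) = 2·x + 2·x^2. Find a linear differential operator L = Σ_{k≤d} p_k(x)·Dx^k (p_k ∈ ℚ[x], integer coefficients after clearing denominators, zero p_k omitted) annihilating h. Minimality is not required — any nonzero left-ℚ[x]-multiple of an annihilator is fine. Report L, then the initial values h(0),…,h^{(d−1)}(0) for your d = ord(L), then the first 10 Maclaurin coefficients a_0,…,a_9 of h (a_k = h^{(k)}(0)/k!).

L = (64 + 384·x + 768·x^2 + 512·x^3)·Dx - 2·Dx^2 + (1 + 2·x)·Dx^3  (order 3).
h: a_k = 0, 0, 16, 32/3, -256/3, -1024/5, 512/45, 5120/7, 364544/315, -32768/405, …
ICs: h(0) = 0, h′(0) = 0, h′′(0) = 32.

f: a_k = 0, 16, 0, -128/3, 0, 512/15, 0, -4096/315, 0, 8192/2835, …
L₀ from L_f via x↦r, Dx↦r'^{-1}Dx.
h=∫₀ˣh₀: take L = L₀·Dx.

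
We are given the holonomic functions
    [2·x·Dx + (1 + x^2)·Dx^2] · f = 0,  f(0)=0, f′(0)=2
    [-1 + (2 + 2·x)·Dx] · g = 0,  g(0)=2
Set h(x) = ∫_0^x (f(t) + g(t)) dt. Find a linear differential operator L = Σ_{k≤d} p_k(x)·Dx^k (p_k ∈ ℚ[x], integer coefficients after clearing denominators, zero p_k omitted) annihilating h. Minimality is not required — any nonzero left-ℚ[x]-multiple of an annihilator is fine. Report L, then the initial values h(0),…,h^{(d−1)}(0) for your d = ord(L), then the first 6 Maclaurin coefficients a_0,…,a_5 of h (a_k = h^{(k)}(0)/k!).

f: a_k = 0, 2, 0, -2/3, 0, 2/5, …
g: a_k = 2, 1, -1/4, 1/8, -5/64, 7/128, …
h₀=f+g: left-lcm gives L₀, ord ≤ 3.
h=∫₀ˣh₀: take L = L₀·Dx.
L = (-4 - 10·x + 12·x^2 + 6·x^3)·Dx^2 + (-11 - 16·x + 10·x^2 + 48·x^3 + 21·x^4)·Dx^3 + (-2 + 6·x + 12·x^2 + 12·x^3 + 14·x^4 + 6·x^5)·Dx^4  (order 4).
h: a_k = 0, 2, 3/2, -1/12, -13/96, -1/64, …
ICs: h(0) = 0, h′(0) = 2, h′′(0) = 3, h′′′(0) = -1/2.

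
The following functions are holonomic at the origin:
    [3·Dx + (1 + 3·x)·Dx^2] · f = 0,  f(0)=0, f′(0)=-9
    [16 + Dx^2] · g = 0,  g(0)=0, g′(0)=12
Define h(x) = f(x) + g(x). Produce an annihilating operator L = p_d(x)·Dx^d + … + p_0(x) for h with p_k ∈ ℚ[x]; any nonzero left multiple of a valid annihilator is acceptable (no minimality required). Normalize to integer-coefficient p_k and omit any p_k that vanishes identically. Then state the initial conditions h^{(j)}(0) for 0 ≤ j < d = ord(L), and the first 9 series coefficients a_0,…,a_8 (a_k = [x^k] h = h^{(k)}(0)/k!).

f: a_k = 0, -9, 27/2, -27, 243/4, -729/5, 729/2, -6561/7, 19683/8, …
g: a_k = 0, 12, 0, -32, 0, 128/5, 0, -1024/105, 0, …
L₀ := lclm(L_f,L_g); ord L₀ ≤ 2+2.
L = (1680 + 2304·x + 3456·x^2)·Dx + (272 + 1584·x + 3456·x^2 + 3456·x^3)·Dx^2 + (105 + 144·x + 216·x^2)·Dx^3 + (17 + 99·x + 216·x^2 + 216·x^3)·Dx^4  (order 4).
h: a_k = 0, 3, 27/2, -59, 243/4, -601/5, 729/2, -99439/105, 19683/8, …
ICs: h(0) = 0, h′(0) = 3, h′′(0) = 27, h′′′(0) = -354.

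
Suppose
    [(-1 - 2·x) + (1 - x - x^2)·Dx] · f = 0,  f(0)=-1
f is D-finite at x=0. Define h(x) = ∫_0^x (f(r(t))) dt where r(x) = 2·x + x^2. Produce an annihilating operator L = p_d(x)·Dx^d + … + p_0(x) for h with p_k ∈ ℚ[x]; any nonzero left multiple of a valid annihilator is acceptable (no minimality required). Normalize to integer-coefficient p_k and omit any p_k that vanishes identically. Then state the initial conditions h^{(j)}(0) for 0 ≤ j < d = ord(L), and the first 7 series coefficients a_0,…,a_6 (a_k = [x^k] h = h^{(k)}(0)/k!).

f: a_k = -1, -1, -2, -3, -5, -8, -13, …
f∘r: x↦r, Dx↦Dx/r' in L_f ⇒ L₀.
∫: right-multiply L₀ by Dx.
L = (2 + 10·x + 12·x^2 + 4·x^3)·Dx + (-1 + 2·x + 5·x^2 + 4·x^3 + x^4)·Dx^2  (order 2).
h: a_k = 0, -1, -1, -3, -8, -118/5, -217/3, …
ICs: h(0) = 0, h′(0) = -1.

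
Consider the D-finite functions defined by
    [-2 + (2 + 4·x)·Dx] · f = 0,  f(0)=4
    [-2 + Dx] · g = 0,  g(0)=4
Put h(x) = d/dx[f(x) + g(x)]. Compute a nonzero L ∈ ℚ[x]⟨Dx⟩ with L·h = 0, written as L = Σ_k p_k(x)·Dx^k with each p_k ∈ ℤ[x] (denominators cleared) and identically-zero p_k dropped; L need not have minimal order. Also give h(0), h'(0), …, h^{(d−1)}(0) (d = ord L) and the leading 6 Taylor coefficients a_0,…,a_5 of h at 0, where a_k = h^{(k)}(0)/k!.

L = (-10 - 8·x) + (-1 - 16·x - 16·x^2)·Dx + (3 + 10·x + 8·x^2)·Dx^2  (order 2).
h: a_k = 12, 12, 22, 2/3, 137/6, -881/30, …
ICs: h(0) = 12, h′(0) = 12.

f: a_k = 4, 4, -2, 2, -5/2, 7/2, …
g: a_k = 4, 8, 8, 16/3, 8/3, 16/15, …
h₀=f+g: left-lcm gives L₀, ord ≤ 2.
h₀' ⇒ L via d/dx closure of L₀.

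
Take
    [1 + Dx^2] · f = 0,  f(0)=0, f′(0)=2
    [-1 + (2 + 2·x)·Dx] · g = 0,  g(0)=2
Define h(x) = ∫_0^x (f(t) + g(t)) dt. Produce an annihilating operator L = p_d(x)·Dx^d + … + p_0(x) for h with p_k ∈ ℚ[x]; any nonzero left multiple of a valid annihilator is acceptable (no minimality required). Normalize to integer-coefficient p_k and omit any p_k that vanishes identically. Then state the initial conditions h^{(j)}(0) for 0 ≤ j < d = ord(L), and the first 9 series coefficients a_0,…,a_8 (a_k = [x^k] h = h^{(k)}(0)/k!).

f: a_k = 0, 2, 0, -1/3, 0, 1/60, 0, -1/2520, 0, …
g: a_k = 2, 1, -1/4, 1/8, -5/64, 7/128, -21/512, 33/1024, -429/16384, …
Sum ⇒ L₀ = lclm(L_f,L_g) in ℚ(x)⟨Dx⟩.
h=∫h₀ ⇒ L = L₀·Dx.
L = (-7 - 8·x - 4·x^2)·Dx + (6 + 22·x + 24·x^2 + 8·x^3)·Dx^2 + (-7 - 8·x - 4·x^2)·Dx^3 + (6 + 22·x + 24·x^2 + 8·x^3)·Dx^4  (order 4).
h: a_k = 0, 2, 3/2, -1/12, -5/96, -1/64, 137/11520, -3/512, 10267/2580480, …
ICs: h(0) = 0, h′(0) = 2, h′′(0) = 3, h′′′(0) = -1/2.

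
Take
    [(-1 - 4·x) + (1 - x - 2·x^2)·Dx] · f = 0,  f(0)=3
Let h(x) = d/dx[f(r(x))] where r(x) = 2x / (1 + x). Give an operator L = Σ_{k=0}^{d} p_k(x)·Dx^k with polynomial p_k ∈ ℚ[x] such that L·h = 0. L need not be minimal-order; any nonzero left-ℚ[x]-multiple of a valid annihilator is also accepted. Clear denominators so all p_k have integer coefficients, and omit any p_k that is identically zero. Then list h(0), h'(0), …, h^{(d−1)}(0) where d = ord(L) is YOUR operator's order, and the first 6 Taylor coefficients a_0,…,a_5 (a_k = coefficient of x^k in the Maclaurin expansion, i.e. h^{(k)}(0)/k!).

L = (10 + 54·x + 270·x^2 + 162·x^3) + (-1 - 10·x + 90·x^3 + 81·x^4)·Dx  (order 1).
h: a_k = 6, 60, 162, 1080, 2430, 14580, …
ICs: h(0) = 6.

f: a_k = 3, 3, 9, 15, 33, 63, …
f∘r: x↦r, Dx↦Dx/r' in L_f ⇒ L₀.
h=h₀': d/dx-closure on L₀ ⇒ L.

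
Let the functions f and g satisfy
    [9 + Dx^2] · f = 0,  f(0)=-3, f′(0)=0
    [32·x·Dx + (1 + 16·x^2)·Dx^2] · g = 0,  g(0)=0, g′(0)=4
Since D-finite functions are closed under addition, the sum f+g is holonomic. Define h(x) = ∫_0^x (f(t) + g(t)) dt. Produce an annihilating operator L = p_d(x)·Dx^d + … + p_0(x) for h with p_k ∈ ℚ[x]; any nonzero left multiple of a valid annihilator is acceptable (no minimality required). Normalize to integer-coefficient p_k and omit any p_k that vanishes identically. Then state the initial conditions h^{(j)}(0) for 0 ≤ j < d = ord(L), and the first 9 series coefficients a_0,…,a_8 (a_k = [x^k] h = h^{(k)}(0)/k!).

L = (-52704·x + 967680·x^3 + 663552·x^5)·Dx^2 + (-207 + 13104·x^2 + 283392·x^4 + 331776·x^6)·Dx^3 + (-5856·x + 107520·x^3 + 73728·x^5)·Dx^4 + (-23 + 1456·x^2 + 31488·x^4 + 36864·x^6)·Dx^5  (order 5).
h: a_k = 0, -3, 2, 9/2, -16/3, -81/40, 512/15, 243/560, -2048/7, …
ICs: h(0) = 0, h′(0) = -3, h′′(0) = 4, h′′′(0) = 27, h′′′′(0) = -128.

f: a_k = -3, 0, 27/2, 0, -81/8, 0, 243/80, 0, -2187/4480, …
g: a_k = 0, 4, 0, -64/3, 0, 1024/5, 0, -16384/7, 0, …
Sum ⇒ L₀ = lclm(L_f,L_g) in ℚ(x)⟨Dx⟩.
Integrate: L := L₀·Dx.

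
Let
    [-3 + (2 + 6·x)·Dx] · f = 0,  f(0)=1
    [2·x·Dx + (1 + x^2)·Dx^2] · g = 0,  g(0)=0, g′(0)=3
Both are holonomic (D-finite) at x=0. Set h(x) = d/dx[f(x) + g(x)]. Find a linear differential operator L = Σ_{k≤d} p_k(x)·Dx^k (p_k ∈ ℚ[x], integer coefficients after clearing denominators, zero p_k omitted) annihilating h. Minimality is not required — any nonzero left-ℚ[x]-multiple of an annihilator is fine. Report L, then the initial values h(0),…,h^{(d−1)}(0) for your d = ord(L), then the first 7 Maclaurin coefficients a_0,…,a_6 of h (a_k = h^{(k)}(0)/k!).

L = (-12 - 90·x + 36·x^2 + 54·x^3) + (-35 - 48·x - 102·x^2 + 144·x^3 + 189·x^4)·Dx + (-6 - 10·x + 36·x^2 + 44·x^3 + 42·x^4 + 54·x^5)·Dx^2  (order 2).
h: a_k = 9/2, -9/4, 33/16, -405/32, 9273/256, -45927/512, 499053/2048, …
ICs: h(0) = 9/2, h′(0) = -9/4.

f: a_k = 1, 3/2, -9/8, 27/16, -405/128, 1701/256, -15309/1024, …
g: a_k = 0, 3, 0, -1, 0, 3/5, 0, …
h₀=f+g: left-lcm gives L₀, ord ≤ 3.
Derive L from L₀ (diff closure).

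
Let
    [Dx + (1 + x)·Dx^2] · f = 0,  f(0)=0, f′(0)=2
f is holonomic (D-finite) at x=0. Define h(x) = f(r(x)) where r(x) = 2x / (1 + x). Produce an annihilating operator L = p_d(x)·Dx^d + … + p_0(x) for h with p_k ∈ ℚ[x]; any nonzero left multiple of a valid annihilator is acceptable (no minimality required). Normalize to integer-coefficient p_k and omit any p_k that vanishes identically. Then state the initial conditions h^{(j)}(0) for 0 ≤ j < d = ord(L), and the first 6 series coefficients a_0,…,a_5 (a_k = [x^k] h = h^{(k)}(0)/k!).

L = (4 + 6·x)·Dx + (1 + 4·x + 3·x^2)·Dx^2  (order 2).
h: a_k = 0, 4, -8, 52/3, -40, 484/5, …
ICs: h(0) = 0, h′(0) = 4.

f: a_k = 0, 2, -1, 2/3, -1/2, 2/5, …
f∘r: x↦r, Dx↦Dx/r' in L_f ⇒ L₀.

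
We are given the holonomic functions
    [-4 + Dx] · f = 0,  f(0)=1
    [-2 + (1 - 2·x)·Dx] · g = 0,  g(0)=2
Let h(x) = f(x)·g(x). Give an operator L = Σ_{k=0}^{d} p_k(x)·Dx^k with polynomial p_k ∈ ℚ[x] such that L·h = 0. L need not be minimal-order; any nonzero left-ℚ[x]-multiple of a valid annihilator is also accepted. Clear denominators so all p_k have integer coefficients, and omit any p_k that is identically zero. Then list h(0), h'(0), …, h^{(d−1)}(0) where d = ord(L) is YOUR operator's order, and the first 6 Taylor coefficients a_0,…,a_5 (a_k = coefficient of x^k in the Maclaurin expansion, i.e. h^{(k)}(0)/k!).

f: a_k = 1, 4, 8, 32/3, 32/3, 128/15, …
g: a_k = 2, 4, 8, 16, 32, 64, …
Product ⇒ symmetric product L₀, ord ≤ 1.
L = (6 - 8·x) + (-1 + 2·x)·Dx  (order 1).
h: a_k = 2, 12, 40, 304/3, 224, 6976/15, …
ICs: h(0) = 2.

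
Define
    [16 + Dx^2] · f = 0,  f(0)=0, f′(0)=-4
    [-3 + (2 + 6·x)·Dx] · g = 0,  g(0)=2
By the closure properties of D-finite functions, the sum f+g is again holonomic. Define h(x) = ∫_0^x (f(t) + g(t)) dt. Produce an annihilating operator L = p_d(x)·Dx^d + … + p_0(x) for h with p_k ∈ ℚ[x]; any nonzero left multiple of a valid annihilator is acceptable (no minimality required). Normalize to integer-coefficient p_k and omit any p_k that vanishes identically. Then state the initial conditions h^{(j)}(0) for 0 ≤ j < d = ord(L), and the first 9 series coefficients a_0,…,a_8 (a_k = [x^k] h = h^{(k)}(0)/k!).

L = (-4368 - 18432·x - 27648·x^2)·Dx + (1760 + 17568·x + 55296·x^2 + 55296·x^3)·Dx^2 + (-273 - 1152·x - 1728·x^2)·Dx^3 + (110 + 1098·x + 3456·x^2 + 3456·x^3)·Dx^4  (order 4).
h: a_k = 0, 2, -1/2, -3/4, 337/96, -81/64, 9131/11520, -2187/512, 23782441/2580480, …
ICs: h(0) = 0, h′(0) = 2, h′′(0) = -1, h′′′(0) = -9/2.

f: a_k = 0, -4, 0, 32/3, 0, -128/15, 0, 1024/315, 0, …
g: a_k = 2, 3, -9/4, 27/8, -405/64, 1701/128, -15309/512, 72171/1024, -2814669/16384, …
Weyl lclm of L_f,L_g ⇒ L₀ (ord ≤ 3).
h=∫₀ˣh₀: take L = L₀·Dx.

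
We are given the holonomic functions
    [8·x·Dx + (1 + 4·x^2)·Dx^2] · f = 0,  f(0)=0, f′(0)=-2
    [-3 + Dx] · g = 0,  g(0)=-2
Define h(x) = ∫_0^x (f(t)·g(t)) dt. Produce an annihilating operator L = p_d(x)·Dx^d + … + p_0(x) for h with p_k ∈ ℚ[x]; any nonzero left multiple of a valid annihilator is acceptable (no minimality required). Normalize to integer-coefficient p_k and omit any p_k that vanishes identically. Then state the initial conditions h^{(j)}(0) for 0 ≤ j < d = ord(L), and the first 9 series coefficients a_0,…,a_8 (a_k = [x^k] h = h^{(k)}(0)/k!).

f: a_k = 0, -2, 0, 8/3, 0, -32/5, 0, 128/7, 0, …
g: a_k = -2, -6, -9, -9, -27/4, -81/20, -81/40, -243/280, -729/2240, …
L₀ := L_f ⊗_s L_g (sym. prod.), ord ≤ 2.
∫: right-multiply L₀ by Dx.
L = (9 - 24·x + 36·x^2)·Dx + (-6 + 8·x - 24·x^2)·Dx^2 + (1 + 4·x^2)·Dx^3  (order 3).
h: a_k = 0, 0, 2, 4, 19/6, 2/5, 23/60, 45/14, 991/1120, …
ICs: h(0) = 0, h′(0) = 0, h′′(0) = 4.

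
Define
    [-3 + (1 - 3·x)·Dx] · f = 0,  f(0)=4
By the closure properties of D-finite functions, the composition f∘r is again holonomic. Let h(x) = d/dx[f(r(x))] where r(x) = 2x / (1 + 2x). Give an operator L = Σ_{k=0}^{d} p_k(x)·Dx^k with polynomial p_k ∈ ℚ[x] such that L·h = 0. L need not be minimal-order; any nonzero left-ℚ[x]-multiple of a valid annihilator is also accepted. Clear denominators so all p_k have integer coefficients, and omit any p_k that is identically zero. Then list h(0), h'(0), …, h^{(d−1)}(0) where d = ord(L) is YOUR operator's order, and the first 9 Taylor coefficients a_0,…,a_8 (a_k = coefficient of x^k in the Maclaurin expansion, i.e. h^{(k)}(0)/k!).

f: a_k = 4, 12, 36, 108, 324, 972, 2916, 8748, 26244, …
f∘r: x↦r, Dx↦Dx/r' in L_f ⇒ L₀.
Differentiate: ansatz ord ≤ ord L₀ ⇒ L.
L = 8 + (-1 + 4·x)·Dx  (order 1).
h: a_k = 24, 192, 1152, 6144, 30720, 147456, 688128, 3145728, 14155776, …
ICs: h(0) = 24.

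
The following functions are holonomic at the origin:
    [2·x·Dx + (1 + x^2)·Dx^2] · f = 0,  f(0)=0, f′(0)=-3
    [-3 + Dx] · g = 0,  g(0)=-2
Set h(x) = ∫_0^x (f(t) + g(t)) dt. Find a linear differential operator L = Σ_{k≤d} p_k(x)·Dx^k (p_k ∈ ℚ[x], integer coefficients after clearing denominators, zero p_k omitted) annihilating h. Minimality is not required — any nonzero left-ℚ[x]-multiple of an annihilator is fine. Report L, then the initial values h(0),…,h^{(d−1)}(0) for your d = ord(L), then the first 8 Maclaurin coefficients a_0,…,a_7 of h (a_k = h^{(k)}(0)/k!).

f: a_k = 0, -3, 0, 1, 0, -3/5, 0, 3/7, …
g: a_k = -2, -6, -9, -9, -27/4, -81/20, -81/40, -243/280, …
f+g: L₀ = lclm(L_f,L_g), ord ≤ 2+1.
h=∫₀ˣh₀: take L = L₀·Dx.
L = (6 - 18·x - 18·x^2 - 18·x^3)·Dx^2 + (-11 - 12·x^2 - 9·x^4)·Dx^3 + (3 + 2·x + 6·x^2 + 2·x^3 + 3·x^4)·Dx^4  (order 4).
h: a_k = 0, -2, -9/2, -3, -2, -27/20, -31/40, -81/280, …
ICs: h(0) = 0, h′(0) = -2, h′′(0) = -9, h′′′(0) = -18.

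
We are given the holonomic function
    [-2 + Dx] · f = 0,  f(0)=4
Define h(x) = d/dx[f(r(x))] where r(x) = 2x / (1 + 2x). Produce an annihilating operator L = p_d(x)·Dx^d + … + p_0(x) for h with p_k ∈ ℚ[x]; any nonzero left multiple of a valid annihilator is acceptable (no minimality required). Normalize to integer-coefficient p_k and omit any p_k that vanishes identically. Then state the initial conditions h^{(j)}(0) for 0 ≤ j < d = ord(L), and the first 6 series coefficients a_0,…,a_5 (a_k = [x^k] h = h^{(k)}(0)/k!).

f: a_k = 4, 8, 8, 16/3, 8/3, 16/15, …
Substitute x→r, Dx→(1/r')Dx; clear ⇒ L₀.
Derive L from L₀ (diff closure).
L = -8·x + (-1 - 4·x - 4·x^2)·Dx  (order 1).
h: a_k = 16, 0, -64, 512/3, -256, 2048/15, …
ICs: h(0) = 16.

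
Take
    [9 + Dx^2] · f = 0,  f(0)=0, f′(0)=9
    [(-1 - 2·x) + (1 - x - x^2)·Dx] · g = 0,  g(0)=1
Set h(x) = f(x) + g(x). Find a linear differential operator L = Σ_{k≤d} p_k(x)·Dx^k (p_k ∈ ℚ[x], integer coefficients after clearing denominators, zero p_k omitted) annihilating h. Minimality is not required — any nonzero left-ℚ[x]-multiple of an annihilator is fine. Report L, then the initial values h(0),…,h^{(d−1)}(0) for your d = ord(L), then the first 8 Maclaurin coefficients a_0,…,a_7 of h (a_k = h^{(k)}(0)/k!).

L = (-243 - 432·x + 81·x^2 - 216·x^3 - 405·x^4 - 162·x^5) + (117 - 225·x - 36·x^2 + 297·x^3 - 54·x^4 - 243·x^5 - 81·x^6)·Dx + (-27 - 48·x + 9·x^2 - 24·x^3 - 45·x^4 - 18·x^5)·Dx^2 + (13 - 25·x - 4·x^2 + 33·x^3 - 6·x^4 - 27·x^5 - 9·x^6)·Dx^3  (order 3).
h: a_k = 1, 10, 2, -21/2, 5, 563/40, 13, 11031/560, …
ICs: h(0) = 1, h′(0) = 10, h′′(0) = 4.

f: a_k = 0, 9, 0, -27/2, 0, 243/40, 0, -729/560, …
g: a_k = 1, 1, 2, 3, 5, 8, 13, 21, …
f+g: L₀ = lclm(L_f,L_g), ord ≤ 2+1.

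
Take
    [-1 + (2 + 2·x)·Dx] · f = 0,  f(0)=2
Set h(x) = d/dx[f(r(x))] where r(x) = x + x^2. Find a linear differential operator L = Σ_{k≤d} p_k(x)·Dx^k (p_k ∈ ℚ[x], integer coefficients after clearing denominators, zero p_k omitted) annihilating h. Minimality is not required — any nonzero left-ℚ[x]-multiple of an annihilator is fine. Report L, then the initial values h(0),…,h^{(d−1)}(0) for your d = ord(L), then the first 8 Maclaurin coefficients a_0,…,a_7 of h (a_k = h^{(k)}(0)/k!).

L = 3 + (-2 - 6·x - 6·x^2 - 4·x^3)·Dx  (order 1).
h: a_k = 1, 3/2, -9/8, 3/16, 75/128, -171/256, 147/1024, 867/2048, …
ICs: h(0) = 1.

f: a_k = 2, 1, -1/4, 1/8, -5/64, 7/128, -21/512, 33/1024, …
Change of var in L_f (x↦r) gives L₀.
Derive L from L₀ (diff closure).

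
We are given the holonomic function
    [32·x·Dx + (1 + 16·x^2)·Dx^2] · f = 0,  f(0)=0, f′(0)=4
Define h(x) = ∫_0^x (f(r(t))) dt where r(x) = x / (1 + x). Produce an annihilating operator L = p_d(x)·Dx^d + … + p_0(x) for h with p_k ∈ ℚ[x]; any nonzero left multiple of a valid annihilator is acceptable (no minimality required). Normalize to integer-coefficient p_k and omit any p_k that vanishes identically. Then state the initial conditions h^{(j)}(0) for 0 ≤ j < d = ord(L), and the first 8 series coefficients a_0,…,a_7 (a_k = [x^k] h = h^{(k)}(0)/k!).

L = (2 + 34·x)·Dx^2 + (1 + 2·x + 17·x^2)·Dx^3  (order 3).
h: a_k = 0, 0, 2, -4/3, -13/3, 12, 202/15, -2444/21, …
ICs: h(0) = 0, h′(0) = 0, h′′(0) = 4.

f: a_k = 0, 4, 0, -64/3, 0, 1024/5, 0, -16384/7, …
Change of var in L_f (x↦r) gives L₀.
h=∫h₀ ⇒ L = L₀·Dx.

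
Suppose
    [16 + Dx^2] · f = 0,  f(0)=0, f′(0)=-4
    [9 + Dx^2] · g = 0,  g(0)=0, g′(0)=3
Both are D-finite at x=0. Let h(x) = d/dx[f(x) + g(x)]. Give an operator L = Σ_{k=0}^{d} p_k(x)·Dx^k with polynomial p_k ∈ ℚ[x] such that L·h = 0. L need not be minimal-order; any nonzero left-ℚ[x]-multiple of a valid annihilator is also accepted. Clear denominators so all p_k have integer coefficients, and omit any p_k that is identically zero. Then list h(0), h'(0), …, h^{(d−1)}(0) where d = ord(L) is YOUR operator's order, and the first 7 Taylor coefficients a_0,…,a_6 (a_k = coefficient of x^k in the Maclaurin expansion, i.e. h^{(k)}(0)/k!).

f: a_k = 0, -4, 0, 32/3, 0, -128/15, 0, …
g: a_k = 0, 3, 0, -9/2, 0, 81/40, 0, …
Sum ⇒ L₀ = lclm(L_f,L_g) in ℚ(x)⟨Dx⟩.
h₀' ⇒ L via d/dx closure of L₀.
L = 144 + 25·Dx^2 + Dx^4  (order 4).
h: a_k = -1, 0, 37/2, 0, -781/24, 0, 14197/720, …
ICs: h(0) = -1, h′(0) = 0, h′′(0) = 37, h′′′(0) = 0.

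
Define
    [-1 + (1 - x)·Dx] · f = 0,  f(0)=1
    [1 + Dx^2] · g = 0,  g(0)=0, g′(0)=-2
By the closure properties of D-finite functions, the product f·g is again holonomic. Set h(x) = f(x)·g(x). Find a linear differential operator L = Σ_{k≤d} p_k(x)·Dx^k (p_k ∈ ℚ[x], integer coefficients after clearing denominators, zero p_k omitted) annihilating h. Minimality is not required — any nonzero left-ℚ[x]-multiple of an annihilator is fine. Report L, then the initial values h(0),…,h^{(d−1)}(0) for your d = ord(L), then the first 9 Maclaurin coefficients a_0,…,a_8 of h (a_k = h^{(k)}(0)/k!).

f: a_k = 1, 1, 1, 1, 1, 1, 1, 1, 1, …
g: a_k = 0, -2, 0, 1/3, 0, -1/60, 0, 1/2520, 0, …
f·g: L₀ = L_f ⊗_s L_g, ord ≤ 1·2.
L = (-1 + x) + 2·Dx + (-1 + x)·Dx^2  (order 2).
h: a_k = 0, -2, -2, -5/3, -5/3, -101/60, -101/60, -4241/2520, -4241/2520, …
ICs: h(0) = 0, h′(0) = -2.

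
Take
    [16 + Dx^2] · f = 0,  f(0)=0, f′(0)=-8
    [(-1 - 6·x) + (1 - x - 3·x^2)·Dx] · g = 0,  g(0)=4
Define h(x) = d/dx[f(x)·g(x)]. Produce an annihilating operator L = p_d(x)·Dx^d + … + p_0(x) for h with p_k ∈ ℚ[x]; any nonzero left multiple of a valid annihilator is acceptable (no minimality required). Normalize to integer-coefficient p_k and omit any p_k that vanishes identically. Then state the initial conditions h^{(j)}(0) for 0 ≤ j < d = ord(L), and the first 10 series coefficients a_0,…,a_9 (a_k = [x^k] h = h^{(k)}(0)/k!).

L = (-26 - 256·x - 640·x^2 + 768·x^3 + 1152·x^4) + (-7 - 26·x + 144·x^2 + 288·x^3)·Dx + (5 - 13·x - 31·x^2 + 48·x^3 + 72·x^4)·Dx^2  (order 2).
h: a_k = -32, -64, -128, -1664/3, -5024/3, -22528/5, -544864/45, -10035968/315, -26018176/315, -119779136/567, …
ICs: h(0) = -32, h′(0) = -64.

f: a_k = 0, -8, 0, 64/3, 0, -256/15, 0, 2048/315, 0, -4096/2835, …
g: a_k = 4, 4, 16, 28, 76, 160, 388, 868, 2032, 4636, …
Sym-product of L_f,L_g gives L₀ (≤ ord 2).
h₀' ⇒ L via d/dx closure of L₀.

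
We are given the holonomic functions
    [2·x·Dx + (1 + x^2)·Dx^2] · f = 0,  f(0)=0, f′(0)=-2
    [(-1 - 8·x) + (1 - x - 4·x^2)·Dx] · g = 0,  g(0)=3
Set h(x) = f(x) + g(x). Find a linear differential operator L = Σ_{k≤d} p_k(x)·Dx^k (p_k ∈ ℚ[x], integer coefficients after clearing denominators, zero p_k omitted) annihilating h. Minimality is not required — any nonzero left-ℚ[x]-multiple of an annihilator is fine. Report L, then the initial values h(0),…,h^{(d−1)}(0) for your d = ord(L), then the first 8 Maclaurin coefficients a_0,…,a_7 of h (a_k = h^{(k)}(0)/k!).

f: a_k = 0, -2, 0, 2/3, 0, -2/5, 0, 2/7, …
g: a_k = 3, 3, 15, 27, 87, 195, 543, 1323, …
Sum ⇒ L₀ = lclm(L_f,L_g) in ℚ(x)⟨Dx⟩.
L = (10 - 40·x - 478·x^2 - 864·x^3 - 2496·x^4 - 384·x^6)·Dx + (-28 - 246·x - 316·x^2 - 1182·x^3 - 752·x^4 - 2048·x^5 - 48·x^6 - 384·x^7)·Dx^2 + (5 + 8·x + 32·x^2 - 104·x^3 - 197·x^4 - 128·x^5 - 288·x^6 - 16·x^7 - 64·x^8)·Dx^3  (order 3).
h: a_k = 3, 1, 15, 83/3, 87, 973/5, 543, 9263/7, …
ICs: h(0) = 3, h′(0) = 1, h′′(0) = 30.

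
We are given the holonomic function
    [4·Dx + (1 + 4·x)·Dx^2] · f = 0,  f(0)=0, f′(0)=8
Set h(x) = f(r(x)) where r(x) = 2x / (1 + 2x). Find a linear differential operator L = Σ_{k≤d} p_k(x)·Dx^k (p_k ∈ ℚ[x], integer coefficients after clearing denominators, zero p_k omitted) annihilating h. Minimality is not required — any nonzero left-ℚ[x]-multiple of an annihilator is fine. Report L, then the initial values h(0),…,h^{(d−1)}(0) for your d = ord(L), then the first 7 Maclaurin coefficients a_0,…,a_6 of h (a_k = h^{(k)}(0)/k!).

L = (12 + 40·x)·Dx + (1 + 12·x + 20·x^2)·Dx^2  (order 2).
h: a_k = 0, 16, -96, 1984/3, -4992, 199936/5, -333312, …
ICs: h(0) = 0, h′(0) = 16.

f: a_k = 0, 8, -16, 128/3, -128, 2048/5, -4096/3, …
Substitute x→r, Dx→(1/r')Dx; clear ⇒ L₀.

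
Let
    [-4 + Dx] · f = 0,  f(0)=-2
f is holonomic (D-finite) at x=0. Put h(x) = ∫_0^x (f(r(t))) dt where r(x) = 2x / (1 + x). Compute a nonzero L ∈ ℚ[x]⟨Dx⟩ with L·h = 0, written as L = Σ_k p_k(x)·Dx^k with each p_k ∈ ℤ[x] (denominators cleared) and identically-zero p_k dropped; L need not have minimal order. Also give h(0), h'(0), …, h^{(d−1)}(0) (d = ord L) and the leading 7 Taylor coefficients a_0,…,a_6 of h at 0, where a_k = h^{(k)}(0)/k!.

f: a_k = -2, -8, -16, -64/3, -64/3, -256/15, -512/45, …
Substitute x→r, Dx→(1/r')Dx; clear ⇒ L₀.
h=∫h₀ ⇒ L = L₀·Dx.
L = -8·Dx + (1 + 2·x + x^2)·Dx^2  (order 2).
h: a_k = 0, -2, -8, -16, -44/3, -16/15, 88/15, …
ICs: h(0) = 0, h′(0) = -2.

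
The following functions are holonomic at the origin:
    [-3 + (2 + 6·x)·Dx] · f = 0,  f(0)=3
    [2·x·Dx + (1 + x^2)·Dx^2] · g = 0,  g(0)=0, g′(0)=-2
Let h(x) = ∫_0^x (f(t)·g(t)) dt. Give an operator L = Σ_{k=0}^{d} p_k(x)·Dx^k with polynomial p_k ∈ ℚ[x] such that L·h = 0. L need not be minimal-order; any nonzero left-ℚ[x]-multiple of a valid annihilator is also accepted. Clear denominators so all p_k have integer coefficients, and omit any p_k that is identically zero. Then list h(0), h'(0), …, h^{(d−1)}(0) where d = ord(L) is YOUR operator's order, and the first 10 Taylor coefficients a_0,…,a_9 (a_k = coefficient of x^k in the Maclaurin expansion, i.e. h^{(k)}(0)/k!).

f: a_k = 3, 9/2, -27/8, 81/16, -1215/128, 5103/256, -45927/1024, 216513/2048, -8444007/32768, 42220035/65536, …
g: a_k = 0, -2, 0, 2/3, 0, -2/5, 0, 2/7, 0, -2/9, …
Sym-product of L_f,L_g gives L₀ (≤ ord 2).
∫: right-multiply L₀ by Dx.
L = (27 - 12·x - 9·x^2)·Dx + (-12 - 28·x + 36·x^2 + 36·x^3)·Dx^2 + (4 + 24·x + 40·x^2 + 24·x^3 + 36·x^4)·Dx^3  (order 3).
h: a_k = 0, 0, -3, -3, 35/16, -57/40, 1657/640, -3501/640, 1533597/143360, -792019/35840, …
ICs: h(0) = 0, h′(0) = 0, h′′(0) = -6.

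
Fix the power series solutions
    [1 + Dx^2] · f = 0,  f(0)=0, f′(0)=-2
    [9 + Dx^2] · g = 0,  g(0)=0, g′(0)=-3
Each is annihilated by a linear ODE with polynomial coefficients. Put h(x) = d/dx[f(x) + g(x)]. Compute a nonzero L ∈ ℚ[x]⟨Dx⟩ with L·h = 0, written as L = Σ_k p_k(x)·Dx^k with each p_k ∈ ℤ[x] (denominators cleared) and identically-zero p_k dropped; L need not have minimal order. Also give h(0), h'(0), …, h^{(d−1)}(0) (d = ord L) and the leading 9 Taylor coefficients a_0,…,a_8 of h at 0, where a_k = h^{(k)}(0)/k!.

f: a_k = 0, -2, 0, 1/3, 0, -1/60, 0, 1/2520, 0, …
g: a_k = 0, -3, 0, 9/2, 0, -81/40, 0, 243/560, 0, …
h₀=f+g: left-lcm gives L₀, ord ≤ 4.
h₀' ⇒ L via d/dx closure of L₀.
L = 9 + 10·Dx^2 + Dx^4  (order 4).
h: a_k = -5, 0, 29/2, 0, -245/24, 0, 2189/720, 0, -3937/8064, …
ICs: h(0) = -5, h′(0) = 0, h′′(0) = 29, h′′′(0) = 0.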